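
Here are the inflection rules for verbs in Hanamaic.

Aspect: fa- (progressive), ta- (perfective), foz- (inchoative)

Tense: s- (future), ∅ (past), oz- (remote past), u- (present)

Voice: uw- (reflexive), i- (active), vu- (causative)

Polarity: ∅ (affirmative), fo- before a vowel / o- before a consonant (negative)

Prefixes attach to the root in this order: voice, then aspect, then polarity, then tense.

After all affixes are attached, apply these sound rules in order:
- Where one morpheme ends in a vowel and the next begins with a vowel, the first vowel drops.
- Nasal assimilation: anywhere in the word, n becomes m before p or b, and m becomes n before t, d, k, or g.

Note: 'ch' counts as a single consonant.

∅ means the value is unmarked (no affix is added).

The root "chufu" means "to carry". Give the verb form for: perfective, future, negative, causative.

sotavuchufu

Attach voice causative vu- → vuchufu.
Attach aspect perfective ta- → tavuchufu.
Attach polarity negative o- (before consonant 't') → otavuchufu.
Attach tense future s- → sotavuchufu.
Vowel deletion: no change.
Nasal assimilation: no change.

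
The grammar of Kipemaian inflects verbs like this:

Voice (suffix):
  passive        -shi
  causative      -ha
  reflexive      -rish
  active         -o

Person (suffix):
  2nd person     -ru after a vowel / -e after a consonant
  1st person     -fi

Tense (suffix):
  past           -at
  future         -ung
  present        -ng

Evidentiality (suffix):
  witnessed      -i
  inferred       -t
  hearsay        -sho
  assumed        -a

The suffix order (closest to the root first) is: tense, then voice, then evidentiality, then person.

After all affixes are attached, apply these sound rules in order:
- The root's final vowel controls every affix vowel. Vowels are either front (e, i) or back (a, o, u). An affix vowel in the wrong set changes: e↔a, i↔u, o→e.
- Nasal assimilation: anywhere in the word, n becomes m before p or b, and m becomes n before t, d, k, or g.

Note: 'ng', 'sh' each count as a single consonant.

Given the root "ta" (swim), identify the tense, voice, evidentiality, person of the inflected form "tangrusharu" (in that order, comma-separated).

present, reflexive, assumed, 2nd person

Segment: ta-ng-rish-a-ru.
tense: -ng → present.
voice: -rish → reflexive.
evidentiality: -a → assumed.
person: -ru/e → 2nd person.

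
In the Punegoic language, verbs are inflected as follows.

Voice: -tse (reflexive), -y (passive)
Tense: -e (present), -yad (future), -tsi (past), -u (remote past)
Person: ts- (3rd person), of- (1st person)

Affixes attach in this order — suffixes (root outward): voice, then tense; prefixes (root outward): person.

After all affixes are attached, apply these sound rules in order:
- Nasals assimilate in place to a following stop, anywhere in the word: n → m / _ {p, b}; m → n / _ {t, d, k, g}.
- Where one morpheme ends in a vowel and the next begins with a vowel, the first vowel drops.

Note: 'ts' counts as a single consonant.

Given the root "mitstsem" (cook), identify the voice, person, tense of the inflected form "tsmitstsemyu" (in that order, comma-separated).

passive, 3rd person, remote past

Segment: ts-mitstsem-y-u.
voice: -y → passive.
person: ts- → 3rd person.
tense: -u → remote past.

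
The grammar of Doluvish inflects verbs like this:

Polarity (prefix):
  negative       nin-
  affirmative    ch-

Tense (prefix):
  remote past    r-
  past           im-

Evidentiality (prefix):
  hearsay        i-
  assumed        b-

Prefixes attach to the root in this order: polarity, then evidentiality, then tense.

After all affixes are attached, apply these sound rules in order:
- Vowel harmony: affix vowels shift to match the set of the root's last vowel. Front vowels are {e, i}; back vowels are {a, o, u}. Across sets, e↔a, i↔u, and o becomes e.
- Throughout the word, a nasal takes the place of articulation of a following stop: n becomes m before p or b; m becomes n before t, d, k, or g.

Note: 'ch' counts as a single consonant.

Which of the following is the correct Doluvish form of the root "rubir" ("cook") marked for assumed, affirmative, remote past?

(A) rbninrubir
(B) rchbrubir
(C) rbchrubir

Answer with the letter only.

Attach polarity affirmative ch- → chrubir.
Attach evidentiality assumed b- → bchrubir.
Attach tense remote past r- → rbchrubir.
Vowel harmony: no change.
Nasal assimilation: no change.
So the correct form is rbchrubir, option (C).
(B) rchbrubir is wrong: it has the affixes in the wrong order.
(A) rbninrubir is wrong: it uses negative instead of affirmative for polarity.

C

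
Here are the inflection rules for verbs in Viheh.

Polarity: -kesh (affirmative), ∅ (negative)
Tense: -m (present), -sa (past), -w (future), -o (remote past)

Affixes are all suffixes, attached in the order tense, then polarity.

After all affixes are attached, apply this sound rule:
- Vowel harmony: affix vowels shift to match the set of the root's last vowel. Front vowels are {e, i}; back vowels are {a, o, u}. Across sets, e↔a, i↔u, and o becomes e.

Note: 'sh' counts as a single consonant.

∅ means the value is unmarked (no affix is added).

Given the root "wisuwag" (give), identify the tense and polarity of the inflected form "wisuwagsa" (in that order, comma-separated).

past, negative

Segment: wisuwag-sa.
tense: -sa → past.
polarity: ∅ → negative.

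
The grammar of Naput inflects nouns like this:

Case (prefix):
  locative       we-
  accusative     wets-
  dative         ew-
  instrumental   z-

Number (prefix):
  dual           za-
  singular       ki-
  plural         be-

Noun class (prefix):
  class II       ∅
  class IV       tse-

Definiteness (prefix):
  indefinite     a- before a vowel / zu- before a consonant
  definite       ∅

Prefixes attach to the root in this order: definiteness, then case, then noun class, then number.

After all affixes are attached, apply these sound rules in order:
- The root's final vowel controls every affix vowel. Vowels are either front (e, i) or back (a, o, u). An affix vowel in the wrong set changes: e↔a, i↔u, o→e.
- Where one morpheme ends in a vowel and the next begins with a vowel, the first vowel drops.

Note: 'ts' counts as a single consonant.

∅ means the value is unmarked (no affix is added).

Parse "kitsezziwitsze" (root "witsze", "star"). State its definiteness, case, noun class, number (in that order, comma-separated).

indefinite, instrumental, class IV, singular

Segment: ki-tse-z-zu-witsze.
definiteness: a/zu- → indefinite.
case: z- → instrumental.
noun class: tse- → class IV.
number: ki- → singular.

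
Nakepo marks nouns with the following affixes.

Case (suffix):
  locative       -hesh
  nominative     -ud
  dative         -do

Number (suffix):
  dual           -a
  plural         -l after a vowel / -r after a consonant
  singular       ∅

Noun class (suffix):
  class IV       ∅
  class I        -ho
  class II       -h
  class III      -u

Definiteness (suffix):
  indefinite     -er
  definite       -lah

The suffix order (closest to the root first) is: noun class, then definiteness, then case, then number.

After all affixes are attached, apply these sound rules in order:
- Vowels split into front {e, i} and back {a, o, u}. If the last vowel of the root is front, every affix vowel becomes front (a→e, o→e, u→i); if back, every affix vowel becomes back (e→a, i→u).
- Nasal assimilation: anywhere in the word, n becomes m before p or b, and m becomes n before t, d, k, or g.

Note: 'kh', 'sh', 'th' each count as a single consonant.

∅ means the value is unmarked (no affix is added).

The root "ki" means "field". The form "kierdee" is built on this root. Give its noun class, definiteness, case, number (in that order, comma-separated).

class IV, indefinite, dative, dual

Segment: ki-er-do-a.
noun class: ∅ → class IV.
definiteness: -er → indefinite.
case: -do → dative.
number: -a → dual.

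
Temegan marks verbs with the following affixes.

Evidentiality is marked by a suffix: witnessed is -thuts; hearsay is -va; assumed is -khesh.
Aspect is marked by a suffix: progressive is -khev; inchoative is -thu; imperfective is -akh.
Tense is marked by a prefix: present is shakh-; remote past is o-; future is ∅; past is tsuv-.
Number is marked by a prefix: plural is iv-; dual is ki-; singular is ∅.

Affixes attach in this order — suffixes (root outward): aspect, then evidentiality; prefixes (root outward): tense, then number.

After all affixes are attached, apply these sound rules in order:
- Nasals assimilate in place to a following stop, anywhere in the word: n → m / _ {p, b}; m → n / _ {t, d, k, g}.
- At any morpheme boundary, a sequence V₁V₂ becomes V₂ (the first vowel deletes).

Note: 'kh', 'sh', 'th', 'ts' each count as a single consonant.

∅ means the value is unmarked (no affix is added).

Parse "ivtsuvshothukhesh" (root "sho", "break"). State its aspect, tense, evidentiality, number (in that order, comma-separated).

inchoative, past, assumed, plural

Segment: iv-tsuv-sho-thu-khesh.
aspect: -thu → inchoative.
tense: tsuv- → past.
evidentiality: -khesh → assumed.
number: iv- → plural.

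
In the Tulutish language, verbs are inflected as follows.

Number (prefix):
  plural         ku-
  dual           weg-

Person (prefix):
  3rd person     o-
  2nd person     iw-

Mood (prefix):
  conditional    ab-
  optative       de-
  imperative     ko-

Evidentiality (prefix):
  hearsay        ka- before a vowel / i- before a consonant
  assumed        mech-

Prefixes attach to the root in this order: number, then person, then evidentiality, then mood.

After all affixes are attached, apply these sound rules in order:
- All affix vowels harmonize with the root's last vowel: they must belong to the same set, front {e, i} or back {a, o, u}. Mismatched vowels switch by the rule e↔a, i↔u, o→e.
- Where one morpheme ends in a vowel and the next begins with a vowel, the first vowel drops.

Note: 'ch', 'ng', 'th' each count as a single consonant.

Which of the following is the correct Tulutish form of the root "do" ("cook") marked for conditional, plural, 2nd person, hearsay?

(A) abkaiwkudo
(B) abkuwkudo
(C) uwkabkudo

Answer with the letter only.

B

Attach number plural ku- → kudo.
Attach person 2nd person iw- → iwkudo.
Attach evidentiality hearsay ka- (before vowel 'i') → kaiwkudo.
Attach mood conditional ab- → abkaiwkudo.
Apply vowel harmony: abkaiwkudo → abkauwkudo.
Apply vowel deletion: abkauwkudo → abkuwkudo.
So the correct form is abkuwkudo, option (B).
(A) abkaiwkudo is wrong: it fails to apply the sound rule(s).
(C) uwkabkudo is wrong: it has the affixes in the wrong order.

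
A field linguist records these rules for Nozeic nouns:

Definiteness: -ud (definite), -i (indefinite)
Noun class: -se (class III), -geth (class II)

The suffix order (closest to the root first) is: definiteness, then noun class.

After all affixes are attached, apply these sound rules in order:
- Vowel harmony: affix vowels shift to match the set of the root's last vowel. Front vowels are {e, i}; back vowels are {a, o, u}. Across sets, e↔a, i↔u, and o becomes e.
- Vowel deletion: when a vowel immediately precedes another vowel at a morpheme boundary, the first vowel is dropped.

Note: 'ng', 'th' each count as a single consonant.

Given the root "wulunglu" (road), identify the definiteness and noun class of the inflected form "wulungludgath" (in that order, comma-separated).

definite, class II

Segment: wulunglu-ud-geth.
definiteness: -ud → definite.
noun class: -geth → class II.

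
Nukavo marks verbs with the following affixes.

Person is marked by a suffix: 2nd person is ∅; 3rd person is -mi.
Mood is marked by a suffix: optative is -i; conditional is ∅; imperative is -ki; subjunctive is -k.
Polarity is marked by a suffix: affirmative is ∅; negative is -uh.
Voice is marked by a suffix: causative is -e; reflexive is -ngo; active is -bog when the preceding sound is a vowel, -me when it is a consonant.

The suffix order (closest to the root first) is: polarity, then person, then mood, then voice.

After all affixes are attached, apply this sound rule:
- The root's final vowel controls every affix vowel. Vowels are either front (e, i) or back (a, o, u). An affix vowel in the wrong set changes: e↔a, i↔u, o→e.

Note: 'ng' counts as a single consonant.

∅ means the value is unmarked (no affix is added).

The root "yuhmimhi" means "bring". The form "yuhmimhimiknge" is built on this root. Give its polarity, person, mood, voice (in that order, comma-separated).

Segment: yuhmimhi-mi-k-ngo.
polarity: ∅ → affirmative.
person: -mi → 3rd person.
mood: -k → subjunctive.
voice: -ngo → reflexive.

affirmative, 3rd person, subjunctive, reflexive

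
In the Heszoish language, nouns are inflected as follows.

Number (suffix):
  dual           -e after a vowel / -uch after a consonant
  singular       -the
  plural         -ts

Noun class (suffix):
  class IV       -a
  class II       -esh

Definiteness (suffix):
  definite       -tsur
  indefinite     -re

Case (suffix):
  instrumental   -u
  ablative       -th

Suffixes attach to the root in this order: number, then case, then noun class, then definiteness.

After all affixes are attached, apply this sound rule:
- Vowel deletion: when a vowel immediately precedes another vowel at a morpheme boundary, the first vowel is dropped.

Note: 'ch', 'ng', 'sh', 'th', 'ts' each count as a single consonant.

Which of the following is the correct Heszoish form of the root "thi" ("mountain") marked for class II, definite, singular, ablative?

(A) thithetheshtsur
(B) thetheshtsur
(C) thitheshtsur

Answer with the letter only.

A

Attach number singular -the → thithe.
Attach case ablative -th → thitheth.
Attach noun class class II -esh → thithethesh.
Attach definiteness definite -tsur → thithetheshtsur.
Vowel deletion: no change.
So the correct form is thithetheshtsur, option (A).
(B) thetheshtsur is wrong: it uses dual instead of singular for number.
(C) thitheshtsur is wrong: it uses instrumental instead of ablative for case.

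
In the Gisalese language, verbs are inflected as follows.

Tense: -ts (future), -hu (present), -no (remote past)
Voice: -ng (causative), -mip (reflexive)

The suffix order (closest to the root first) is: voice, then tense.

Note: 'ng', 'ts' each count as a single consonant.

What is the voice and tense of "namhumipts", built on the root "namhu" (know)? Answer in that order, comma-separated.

Segment: namhu-mip-ts.
voice: -mip → reflexive.
tense: -ts → future.

reflexive, future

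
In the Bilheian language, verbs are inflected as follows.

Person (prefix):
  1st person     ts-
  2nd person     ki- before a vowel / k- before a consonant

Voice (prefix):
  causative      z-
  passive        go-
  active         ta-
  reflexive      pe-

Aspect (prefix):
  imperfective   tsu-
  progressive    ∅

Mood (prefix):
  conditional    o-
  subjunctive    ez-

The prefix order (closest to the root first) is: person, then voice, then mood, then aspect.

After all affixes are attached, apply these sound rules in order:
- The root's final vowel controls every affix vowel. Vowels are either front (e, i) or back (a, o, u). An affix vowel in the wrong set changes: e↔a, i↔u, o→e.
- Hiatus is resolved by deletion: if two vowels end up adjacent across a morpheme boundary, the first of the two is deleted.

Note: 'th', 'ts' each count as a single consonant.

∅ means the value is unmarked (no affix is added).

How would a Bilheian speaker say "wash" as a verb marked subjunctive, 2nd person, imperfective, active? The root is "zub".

tsaztakzub

Attach person 2nd person k- (before consonant 'z') → kzub.
Attach voice active ta- → takzub.
Attach mood subjunctive ez- → eztakzub.
Attach aspect imperfective tsu- → tsueztakzub.
Apply vowel harmony: tsueztakzub → tsuaztakzub.
Apply vowel deletion: tsuaztakzub → tsaztakzub.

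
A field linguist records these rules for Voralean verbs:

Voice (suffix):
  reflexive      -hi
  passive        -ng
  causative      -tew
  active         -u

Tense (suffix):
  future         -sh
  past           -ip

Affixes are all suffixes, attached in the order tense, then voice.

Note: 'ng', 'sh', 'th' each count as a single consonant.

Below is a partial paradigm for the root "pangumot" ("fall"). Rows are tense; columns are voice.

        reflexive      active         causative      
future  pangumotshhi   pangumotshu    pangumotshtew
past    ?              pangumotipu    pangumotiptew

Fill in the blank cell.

Attach tense past -ip → pangumotip.
Attach voice reflexive -hi → pangumotiphi.

pangumotiphi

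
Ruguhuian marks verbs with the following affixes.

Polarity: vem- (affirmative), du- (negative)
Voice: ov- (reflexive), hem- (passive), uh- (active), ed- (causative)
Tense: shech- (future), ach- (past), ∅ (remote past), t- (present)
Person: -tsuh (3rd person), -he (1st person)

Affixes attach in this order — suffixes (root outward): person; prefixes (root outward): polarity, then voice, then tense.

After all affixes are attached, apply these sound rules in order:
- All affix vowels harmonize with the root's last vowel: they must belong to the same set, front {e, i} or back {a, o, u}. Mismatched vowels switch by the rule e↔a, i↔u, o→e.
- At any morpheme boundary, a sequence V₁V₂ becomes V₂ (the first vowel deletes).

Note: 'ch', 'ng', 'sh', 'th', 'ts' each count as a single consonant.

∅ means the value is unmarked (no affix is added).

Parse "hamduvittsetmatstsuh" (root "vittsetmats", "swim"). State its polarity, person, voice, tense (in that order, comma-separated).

negative, 3rd person, passive, remote past

Segment: hem-du-vittsetmats-tsuh.
polarity: du- → negative.
person: -tsuh → 3rd person.
voice: hem- → passive.
tense: ∅ → remote past.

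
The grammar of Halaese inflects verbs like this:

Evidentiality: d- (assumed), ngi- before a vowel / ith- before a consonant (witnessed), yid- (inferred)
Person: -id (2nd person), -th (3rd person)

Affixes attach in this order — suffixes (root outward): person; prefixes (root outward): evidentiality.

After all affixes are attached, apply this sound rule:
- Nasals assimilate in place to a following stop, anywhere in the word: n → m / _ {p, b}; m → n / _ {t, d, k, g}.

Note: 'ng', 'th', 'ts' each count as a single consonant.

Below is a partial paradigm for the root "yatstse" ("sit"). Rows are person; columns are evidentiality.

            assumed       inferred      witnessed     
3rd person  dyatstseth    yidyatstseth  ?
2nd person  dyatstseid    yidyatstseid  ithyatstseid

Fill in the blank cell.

ithyatstseth

Attach evidentiality witnessed ith- (before consonant 'y') → ithyatstse.
Attach person 3rd person -th → ithyatstseth.
Nasal assimilation: no change.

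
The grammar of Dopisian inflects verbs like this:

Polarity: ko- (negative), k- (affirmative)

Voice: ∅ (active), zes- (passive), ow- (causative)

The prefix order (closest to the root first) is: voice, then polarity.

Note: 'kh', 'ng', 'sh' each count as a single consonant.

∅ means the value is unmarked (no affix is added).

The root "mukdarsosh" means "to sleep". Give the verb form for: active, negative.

komukdarsosh

voice = active: zero marking, form stays mukdarsosh.
Attach polarity negative ko- → komukdarsosh.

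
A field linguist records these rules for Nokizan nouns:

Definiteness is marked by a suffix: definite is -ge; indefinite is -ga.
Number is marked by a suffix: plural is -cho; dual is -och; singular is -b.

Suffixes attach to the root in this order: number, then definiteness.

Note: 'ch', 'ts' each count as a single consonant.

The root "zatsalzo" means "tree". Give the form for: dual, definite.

Attach number dual -och → zatsalzooch.
Attach definiteness definite -ge → zatsalzoochge.

zatsalzoochge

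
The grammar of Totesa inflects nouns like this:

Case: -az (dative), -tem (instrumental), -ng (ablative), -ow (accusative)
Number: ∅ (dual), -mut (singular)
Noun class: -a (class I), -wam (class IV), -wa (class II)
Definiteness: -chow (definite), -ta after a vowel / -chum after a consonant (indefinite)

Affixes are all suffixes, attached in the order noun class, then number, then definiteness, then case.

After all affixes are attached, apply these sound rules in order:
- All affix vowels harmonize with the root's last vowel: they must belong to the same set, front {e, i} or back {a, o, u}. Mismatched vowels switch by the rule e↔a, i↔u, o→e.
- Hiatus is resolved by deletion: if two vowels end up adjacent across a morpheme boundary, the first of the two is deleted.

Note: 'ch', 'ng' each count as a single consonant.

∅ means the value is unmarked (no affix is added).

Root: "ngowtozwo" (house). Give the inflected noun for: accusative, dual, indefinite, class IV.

Attach noun class class IV -wam → ngowtozwowam.
number = dual: zero marking, form stays ngowtozwowam.
Attach definiteness indefinite -chum (after consonant 'm') → ngowtozwowamchum.
Attach case accusative -ow → ngowtozwowamchumow.
Vowel harmony: no change.
Vowel deletion: no change.

ngowtozwowamchumow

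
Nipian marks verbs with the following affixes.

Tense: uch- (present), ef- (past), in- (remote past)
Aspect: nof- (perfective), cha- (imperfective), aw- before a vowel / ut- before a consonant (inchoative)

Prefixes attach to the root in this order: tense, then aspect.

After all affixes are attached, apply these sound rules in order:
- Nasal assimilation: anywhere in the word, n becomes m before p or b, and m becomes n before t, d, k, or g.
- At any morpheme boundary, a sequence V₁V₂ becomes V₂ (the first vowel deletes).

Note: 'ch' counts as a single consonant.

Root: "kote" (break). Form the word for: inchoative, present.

Attach tense present uch- → uchkote.
Attach aspect inchoative aw- (before vowel 'u') → awuchkote.
Nasal assimilation: no change.
Vowel deletion: no change.

awuchkote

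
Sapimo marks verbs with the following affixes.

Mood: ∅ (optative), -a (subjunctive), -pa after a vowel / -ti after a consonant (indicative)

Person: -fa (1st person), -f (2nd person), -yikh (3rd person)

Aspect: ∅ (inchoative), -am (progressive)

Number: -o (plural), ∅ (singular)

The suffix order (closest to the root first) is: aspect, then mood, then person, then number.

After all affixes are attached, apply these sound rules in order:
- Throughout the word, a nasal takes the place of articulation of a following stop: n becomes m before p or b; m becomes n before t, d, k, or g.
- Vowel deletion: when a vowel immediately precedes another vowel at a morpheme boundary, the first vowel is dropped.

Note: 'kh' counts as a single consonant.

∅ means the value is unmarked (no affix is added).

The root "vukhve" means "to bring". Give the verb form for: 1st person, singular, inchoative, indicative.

aspect = inchoative: zero marking, form stays vukhve.
Attach mood indicative -pa (after vowel 'e') → vukhvepa.
Attach person 1st person -fa → vukhvepafa.
number = singular: zero marking, form stays vukhvepafa.
Nasal assimilation: no change.
Vowel deletion: no change.

vukhvepafa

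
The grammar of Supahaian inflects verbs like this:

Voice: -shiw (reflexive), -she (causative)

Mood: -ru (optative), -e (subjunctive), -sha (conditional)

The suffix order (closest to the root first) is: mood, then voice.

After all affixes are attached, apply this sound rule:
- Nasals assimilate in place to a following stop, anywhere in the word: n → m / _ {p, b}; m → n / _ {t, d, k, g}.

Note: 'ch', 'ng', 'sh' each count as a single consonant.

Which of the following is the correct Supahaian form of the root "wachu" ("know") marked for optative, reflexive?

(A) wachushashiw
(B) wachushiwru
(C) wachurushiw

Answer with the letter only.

Attach mood optative -ru → wachuru.
Attach voice reflexive -shiw → wachurushiw.
Nasal assimilation: no change.
So the correct form is wachurushiw, option (C).
(A) wachushashiw is wrong: it uses conditional instead of optative for mood.
(B) wachushiwru is wrong: it has the affixes in the wrong order.

C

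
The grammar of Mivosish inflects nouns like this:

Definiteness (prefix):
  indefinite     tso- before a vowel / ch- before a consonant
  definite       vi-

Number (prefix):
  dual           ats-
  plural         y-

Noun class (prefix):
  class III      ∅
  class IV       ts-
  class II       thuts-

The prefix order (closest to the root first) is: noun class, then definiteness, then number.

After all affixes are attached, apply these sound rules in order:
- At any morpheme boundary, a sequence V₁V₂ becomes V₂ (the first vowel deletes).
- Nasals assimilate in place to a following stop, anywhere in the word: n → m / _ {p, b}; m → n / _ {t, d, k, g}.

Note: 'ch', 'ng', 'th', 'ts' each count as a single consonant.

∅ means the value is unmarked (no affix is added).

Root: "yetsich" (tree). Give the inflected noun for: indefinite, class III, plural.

ychyetsich

noun class = class III: zero marking, form stays yetsich.
Attach definiteness indefinite ch- (before consonant 'y') → chyetsich.
Attach number plural y- → ychyetsich.
Vowel deletion: no change.
Nasal assimilation: no change.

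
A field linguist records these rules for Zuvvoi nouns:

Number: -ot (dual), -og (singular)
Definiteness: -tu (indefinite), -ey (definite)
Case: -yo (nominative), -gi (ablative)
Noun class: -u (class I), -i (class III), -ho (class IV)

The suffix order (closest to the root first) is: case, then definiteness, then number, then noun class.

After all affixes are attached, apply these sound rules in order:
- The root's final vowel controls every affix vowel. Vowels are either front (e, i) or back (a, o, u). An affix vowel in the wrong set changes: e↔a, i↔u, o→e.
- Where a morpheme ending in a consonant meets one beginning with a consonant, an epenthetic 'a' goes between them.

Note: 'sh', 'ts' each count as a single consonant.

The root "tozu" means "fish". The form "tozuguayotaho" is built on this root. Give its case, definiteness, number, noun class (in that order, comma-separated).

Segment: tozu-gi-ey-ot-ho.
case: -gi → ablative.
definiteness: -ey → definite.
number: -ot → dual.
noun class: -ho → class IV.

ablative, definite, dual, class IV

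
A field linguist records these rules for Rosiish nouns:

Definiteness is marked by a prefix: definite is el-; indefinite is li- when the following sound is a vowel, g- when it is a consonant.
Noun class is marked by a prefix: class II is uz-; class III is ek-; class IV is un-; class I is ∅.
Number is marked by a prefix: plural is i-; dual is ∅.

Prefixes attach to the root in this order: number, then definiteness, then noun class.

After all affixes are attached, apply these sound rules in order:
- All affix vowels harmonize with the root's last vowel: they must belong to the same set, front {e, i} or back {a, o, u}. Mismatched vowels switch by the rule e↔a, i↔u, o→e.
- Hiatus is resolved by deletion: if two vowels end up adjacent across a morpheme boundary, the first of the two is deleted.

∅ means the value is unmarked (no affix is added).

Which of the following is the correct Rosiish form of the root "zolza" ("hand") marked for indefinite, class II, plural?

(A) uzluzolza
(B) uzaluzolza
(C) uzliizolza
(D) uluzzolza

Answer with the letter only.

A

Attach number plural i- → izolza.
Attach definiteness indefinite li- (before vowel 'i') → liizolza.
Attach noun class class II uz- → uzliizolza.
Apply vowel harmony: uzliizolza → uzluuzolza.
Apply vowel deletion: uzluuzolza → uzluzolza.
So the correct form is uzluzolza, option (A).
(B) uzaluzolza is wrong: it uses definite instead of indefinite for definiteness.
(C) uzliizolza is wrong: it fails to apply the sound rule(s).
(D) uluzzolza is wrong: it has the affixes in the wrong order.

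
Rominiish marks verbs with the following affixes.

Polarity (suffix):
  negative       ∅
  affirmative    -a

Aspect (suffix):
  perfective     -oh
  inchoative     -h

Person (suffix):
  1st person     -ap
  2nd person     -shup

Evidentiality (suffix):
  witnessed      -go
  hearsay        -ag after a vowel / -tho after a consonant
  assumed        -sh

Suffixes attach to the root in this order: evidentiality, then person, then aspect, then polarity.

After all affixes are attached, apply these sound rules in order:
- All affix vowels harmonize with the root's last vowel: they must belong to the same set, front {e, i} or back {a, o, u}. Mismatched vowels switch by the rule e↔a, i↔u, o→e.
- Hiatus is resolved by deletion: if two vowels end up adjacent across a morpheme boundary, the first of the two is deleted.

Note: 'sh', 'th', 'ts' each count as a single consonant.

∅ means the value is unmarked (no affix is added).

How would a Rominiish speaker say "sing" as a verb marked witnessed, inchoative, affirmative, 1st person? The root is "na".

nagapha

Attach evidentiality witnessed -go → nago.
Attach person 1st person -ap → nagoap.
Attach aspect inchoative -h → nagoaph.
Attach polarity affirmative -a → nagoapha.
Vowel harmony: no change.
Apply vowel deletion: nagoapha → nagapha.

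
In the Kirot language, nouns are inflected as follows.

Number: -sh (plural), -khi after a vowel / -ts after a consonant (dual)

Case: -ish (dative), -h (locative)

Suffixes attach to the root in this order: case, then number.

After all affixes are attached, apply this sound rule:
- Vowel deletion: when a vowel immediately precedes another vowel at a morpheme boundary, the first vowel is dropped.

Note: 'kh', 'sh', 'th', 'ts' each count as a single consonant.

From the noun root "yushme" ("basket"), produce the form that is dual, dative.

Attach case dative -ish → yushmeish.
Attach number dual -ts (after consonant 'sh') → yushmeishts.
Apply vowel deletion: yushmeishts → yushmishts.

yushmishts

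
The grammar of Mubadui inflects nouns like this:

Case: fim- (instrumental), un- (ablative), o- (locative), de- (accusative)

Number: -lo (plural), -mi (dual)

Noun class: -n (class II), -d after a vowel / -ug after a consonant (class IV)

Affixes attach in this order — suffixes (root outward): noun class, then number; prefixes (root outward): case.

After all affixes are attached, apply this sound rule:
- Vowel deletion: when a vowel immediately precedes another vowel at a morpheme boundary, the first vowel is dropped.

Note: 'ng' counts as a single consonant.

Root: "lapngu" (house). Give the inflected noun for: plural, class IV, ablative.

Attach case ablative un- → unlapngu.
Attach noun class class IV -d (after vowel 'u') → unlapngud.
Attach number plural -lo → unlapngudlo.
Vowel deletion: no change.

unlapngudlo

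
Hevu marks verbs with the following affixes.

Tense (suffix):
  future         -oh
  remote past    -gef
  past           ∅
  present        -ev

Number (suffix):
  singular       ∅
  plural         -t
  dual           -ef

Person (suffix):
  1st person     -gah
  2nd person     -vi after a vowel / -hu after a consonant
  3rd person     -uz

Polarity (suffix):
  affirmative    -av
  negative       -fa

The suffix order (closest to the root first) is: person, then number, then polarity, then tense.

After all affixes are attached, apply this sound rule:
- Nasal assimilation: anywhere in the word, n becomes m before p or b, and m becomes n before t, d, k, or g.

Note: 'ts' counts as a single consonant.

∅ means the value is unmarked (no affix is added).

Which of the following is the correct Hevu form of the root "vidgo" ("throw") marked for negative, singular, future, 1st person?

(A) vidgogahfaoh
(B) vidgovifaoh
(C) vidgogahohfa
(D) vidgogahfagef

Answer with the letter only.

A

Attach person 1st person -gah → vidgogah.
number = singular: zero marking, form stays vidgogah.
Attach polarity negative -fa → vidgogahfa.
Attach tense future -oh → vidgogahfaoh.
Nasal assimilation: no change.
So the correct form is vidgogahfaoh, option (A).
(D) vidgogahfagef is wrong: it uses remote past instead of future for tense.
(C) vidgogahohfa is wrong: it has the affixes in the wrong order.
(B) vidgovifaoh is wrong: it uses 2nd person instead of 1st person for person.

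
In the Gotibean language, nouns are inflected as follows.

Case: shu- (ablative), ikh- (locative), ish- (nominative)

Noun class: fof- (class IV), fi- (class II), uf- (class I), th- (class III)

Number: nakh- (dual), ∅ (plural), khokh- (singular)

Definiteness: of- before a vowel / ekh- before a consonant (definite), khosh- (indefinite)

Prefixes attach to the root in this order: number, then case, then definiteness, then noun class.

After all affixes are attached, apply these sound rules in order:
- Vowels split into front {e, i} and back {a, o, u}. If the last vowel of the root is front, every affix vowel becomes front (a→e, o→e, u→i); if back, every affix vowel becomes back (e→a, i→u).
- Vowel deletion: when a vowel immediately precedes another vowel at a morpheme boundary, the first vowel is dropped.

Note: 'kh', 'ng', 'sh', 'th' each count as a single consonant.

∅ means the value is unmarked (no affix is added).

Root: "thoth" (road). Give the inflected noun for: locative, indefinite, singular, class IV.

Attach number singular khokh- → khokhthoth.
Attach case locative ikh- → ikhkhokhthoth.
Attach definiteness indefinite khosh- → khoshikhkhokhthoth.
Attach noun class class IV fof- → fofkhoshikhkhokhthoth.
Apply vowel harmony: fofkhoshikhkhokhthoth → fofkhoshukhkhokhthoth.
Vowel deletion: no change.

fofkhoshukhkhokhthoth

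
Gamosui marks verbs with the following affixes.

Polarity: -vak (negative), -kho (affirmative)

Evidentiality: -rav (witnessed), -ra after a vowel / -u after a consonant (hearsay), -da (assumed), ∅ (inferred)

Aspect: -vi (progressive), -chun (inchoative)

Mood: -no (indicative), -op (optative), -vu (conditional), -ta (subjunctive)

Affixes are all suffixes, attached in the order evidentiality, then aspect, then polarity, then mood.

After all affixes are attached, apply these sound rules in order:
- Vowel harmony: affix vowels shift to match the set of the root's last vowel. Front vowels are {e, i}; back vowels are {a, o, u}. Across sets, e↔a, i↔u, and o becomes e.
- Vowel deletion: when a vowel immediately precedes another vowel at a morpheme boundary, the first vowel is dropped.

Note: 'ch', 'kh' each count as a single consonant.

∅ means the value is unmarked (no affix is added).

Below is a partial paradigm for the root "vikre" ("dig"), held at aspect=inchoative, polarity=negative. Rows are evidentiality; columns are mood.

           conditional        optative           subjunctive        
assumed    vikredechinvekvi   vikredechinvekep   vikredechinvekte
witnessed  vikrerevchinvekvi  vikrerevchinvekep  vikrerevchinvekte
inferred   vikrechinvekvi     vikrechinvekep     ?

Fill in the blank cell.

evidentiality = inferred: zero marking, form stays vikre.
Attach aspect inchoative -chun → vikrechun.
Attach polarity negative -vak → vikrechunvak.
Attach mood subjunctive -ta → vikrechunvakta.
Apply vowel harmony: vikrechunvakta → vikrechinvekte.
Vowel deletion: no change.

vikrechinvekte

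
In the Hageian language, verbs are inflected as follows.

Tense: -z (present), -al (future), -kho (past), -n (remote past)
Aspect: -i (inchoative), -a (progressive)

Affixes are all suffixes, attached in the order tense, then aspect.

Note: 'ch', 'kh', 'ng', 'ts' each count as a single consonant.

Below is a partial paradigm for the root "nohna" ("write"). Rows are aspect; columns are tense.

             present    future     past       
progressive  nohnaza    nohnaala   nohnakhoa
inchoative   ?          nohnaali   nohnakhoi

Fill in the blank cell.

Attach tense present -z → nohnaz.
Attach aspect inchoative -i → nohnazi.

nohnazi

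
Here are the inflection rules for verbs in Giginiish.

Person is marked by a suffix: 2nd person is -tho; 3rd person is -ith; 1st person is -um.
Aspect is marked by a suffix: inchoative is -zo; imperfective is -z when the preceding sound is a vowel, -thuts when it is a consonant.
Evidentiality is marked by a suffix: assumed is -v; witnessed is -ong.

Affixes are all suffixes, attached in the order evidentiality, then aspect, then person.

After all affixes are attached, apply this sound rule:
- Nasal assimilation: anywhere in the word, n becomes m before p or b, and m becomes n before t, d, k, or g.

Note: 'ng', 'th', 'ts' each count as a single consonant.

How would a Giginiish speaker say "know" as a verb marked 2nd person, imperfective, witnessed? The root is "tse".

Attach evidentiality witnessed -ong → tseong.
Attach aspect imperfective -thuts (after consonant 'ng') → tseongthuts.
Attach person 2nd person -tho → tseongthutstho.
Nasal assimilation: no change.

tseongthutstho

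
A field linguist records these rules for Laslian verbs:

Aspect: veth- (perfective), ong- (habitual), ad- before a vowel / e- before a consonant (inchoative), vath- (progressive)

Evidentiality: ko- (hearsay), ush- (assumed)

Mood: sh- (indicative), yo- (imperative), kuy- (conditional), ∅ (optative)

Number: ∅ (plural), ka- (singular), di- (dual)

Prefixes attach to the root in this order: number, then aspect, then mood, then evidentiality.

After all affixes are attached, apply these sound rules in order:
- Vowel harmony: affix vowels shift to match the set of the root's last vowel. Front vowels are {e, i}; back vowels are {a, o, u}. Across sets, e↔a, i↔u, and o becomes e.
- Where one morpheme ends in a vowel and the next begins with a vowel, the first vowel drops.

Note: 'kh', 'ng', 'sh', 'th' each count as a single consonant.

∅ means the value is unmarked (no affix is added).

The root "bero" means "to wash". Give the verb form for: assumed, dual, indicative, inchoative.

ushshadubero

Attach number dual di- → dibero.
Attach aspect inchoative e- (before consonant 'd') → edibero.
Attach mood indicative sh- → shedibero.
Attach evidentiality assumed ush- → ushshedibero.
Apply vowel harmony: ushshedibero → ushshadubero.
Vowel deletion: no change.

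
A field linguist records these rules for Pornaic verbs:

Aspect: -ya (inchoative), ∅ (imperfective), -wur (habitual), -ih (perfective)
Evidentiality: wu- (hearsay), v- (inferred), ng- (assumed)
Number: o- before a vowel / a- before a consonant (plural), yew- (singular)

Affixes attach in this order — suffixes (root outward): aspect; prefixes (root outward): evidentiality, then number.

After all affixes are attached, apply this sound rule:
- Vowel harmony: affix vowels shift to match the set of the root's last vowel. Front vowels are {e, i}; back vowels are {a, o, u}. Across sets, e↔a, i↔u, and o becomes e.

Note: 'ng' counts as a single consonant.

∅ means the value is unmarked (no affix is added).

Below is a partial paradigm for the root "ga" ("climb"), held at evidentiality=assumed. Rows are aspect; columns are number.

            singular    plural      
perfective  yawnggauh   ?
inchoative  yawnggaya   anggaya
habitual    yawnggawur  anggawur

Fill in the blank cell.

Attach aspect perfective -ih → gaih.
Attach evidentiality assumed ng- → nggaih.
Attach number plural a- (before consonant 'ng') → anggaih.
Apply vowel harmony: anggaih → anggauh.

anggauh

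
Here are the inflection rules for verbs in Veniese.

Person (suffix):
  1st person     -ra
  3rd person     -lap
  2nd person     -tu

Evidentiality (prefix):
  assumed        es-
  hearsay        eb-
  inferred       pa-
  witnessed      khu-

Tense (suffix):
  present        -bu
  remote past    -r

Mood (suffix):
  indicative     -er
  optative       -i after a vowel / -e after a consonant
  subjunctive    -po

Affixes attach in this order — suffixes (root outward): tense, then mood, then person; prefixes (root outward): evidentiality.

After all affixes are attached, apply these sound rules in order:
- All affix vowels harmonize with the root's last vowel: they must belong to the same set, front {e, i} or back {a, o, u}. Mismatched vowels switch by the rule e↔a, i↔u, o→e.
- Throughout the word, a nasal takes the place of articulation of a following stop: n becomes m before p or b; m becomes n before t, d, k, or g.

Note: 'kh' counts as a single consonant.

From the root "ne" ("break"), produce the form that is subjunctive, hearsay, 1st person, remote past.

ebnerpere

Attach tense remote past -r → ner.
Attach mood subjunctive -po → nerpo.
Attach evidentiality hearsay eb- → ebnerpo.
Attach person 1st person -ra → ebnerpora.
Apply vowel harmony: ebnerpora → ebnerpere.
Nasal assimilation: no change.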